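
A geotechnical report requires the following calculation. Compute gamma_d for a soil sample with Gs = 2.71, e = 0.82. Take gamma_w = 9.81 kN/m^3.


Result: 14.607 kN/m^3

Derivation:
Using gamma_d = Gs * gamma_w / (1 + e)
gamma_d = 2.71 * 9.81 / (1 + 0.82)
gamma_d = 2.71 * 9.81 / 1.82
gamma_d = 14.607 kN/m^3


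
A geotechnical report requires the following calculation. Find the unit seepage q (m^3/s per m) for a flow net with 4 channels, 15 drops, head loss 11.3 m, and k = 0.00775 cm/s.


Convert k to m/s for unit consistency with H:
k = 0.00775 cm/s = 0.00775 / 100 m/s = 7.75e-05 m/s
Using q = k * H * Nf / Nd
Nf / Nd = 4 / 15 = 0.2667
q = 7.75e-05 * 11.3 * 0.2667
q = 0.0002335 m^3/s per m


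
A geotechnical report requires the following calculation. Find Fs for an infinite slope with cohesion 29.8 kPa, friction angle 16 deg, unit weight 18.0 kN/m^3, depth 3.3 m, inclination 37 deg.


Using Fs = c / (gamma*H*sin(beta)*cos(beta)) + tan(phi)/tan(beta)
Cohesion contribution = 29.8 / (18.0*3.3*sin(37)*cos(37))
Cohesion contribution = 1.0438
Friction contribution = tan(16)/tan(37) = 0.380524
Fs = 1.0438 + 0.380524
Fs = 1.424


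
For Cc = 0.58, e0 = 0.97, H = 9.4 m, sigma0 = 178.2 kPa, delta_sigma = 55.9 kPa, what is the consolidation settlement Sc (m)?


Using Sc = Cc * H / (1 + e0) * log10((sigma0 + delta_sigma) / sigma0)
Stress ratio = (178.2 + 55.9) / 178.2 = 1.31369
log10(1.31369) = 0.118494
Cc * H / (1 + e0) = 0.58 * 9.4 / (1 + 0.97) = 2.76751
Sc = 2.76751 * 0.118494
Sc = 0.3279 m


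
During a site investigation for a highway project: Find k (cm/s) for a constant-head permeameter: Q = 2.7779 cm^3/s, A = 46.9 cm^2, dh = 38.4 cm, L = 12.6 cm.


Compute hydraulic gradient:
i = dh / L = 38.4 / 12.6 = 3.04762
Then apply Darcy's law:
k = Q / (A * i)
k = 2.7779 / (46.9 * 3.04762)
k = 2.7779 / 142.933
k = 0.019435 cm/s


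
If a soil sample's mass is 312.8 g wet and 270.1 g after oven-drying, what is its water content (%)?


Using w = (m_wet - m_dry) / m_dry * 100
m_wet - m_dry = 312.8 - 270.1 = 42.7 g
w = 42.7 / 270.1 * 100
w = 15.81 %


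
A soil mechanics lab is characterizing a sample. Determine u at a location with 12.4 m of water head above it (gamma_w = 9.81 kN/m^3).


Using u = gamma_w * h_w
u = 9.81 * 12.4
u = 121.64 kPa


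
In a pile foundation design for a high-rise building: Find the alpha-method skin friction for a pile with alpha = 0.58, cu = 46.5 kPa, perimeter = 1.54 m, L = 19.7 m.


Result: 818.22 kN

Derivation:
Using Qs = alpha * cu * perimeter * L
Qs = 0.58 * 46.5 * 1.54 * 19.7
Qs = 818.22 kN


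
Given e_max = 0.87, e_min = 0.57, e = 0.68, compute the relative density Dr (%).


Using Dr = (e_max - e) / (e_max - e_min) * 100
e_max - e = 0.87 - 0.68 = 0.19
e_max - e_min = 0.87 - 0.57 = 0.3
Dr = 0.19 / 0.3 * 100
Dr = 63.33 %


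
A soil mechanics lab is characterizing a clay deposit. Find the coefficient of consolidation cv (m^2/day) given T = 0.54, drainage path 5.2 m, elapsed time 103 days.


Result: 0.14176 m^2/day

Derivation:
Using cv = T * H_dr^2 / t
H_dr^2 = 5.2^2 = 27.04
cv = 0.54 * 27.04 / 103
cv = 0.14176 m^2/day


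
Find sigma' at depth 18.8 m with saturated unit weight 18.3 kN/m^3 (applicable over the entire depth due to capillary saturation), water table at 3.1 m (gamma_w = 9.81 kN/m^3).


Total stress = gamma_sat * depth
sigma = 18.3 * 18.8 = 344.04 kPa
Pore water pressure u = gamma_w * (depth - d_wt)
u = 9.81 * (18.8 - 3.1) = 154.017 kPa
Effective stress = sigma - u
sigma' = 344.04 - 154.017 = 190.02 kPa


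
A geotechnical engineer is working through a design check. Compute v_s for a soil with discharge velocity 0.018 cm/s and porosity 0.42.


Using v_s = v_d / n
v_s = 0.018 / 0.42
v_s = 0.04286 cm/s


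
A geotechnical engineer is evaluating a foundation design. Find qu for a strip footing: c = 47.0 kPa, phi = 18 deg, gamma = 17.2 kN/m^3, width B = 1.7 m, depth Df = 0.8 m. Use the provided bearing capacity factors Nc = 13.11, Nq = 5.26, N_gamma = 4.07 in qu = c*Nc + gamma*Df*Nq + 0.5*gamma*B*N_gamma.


Compute qu = c*Nc + gamma*Df*Nq + 0.5*gamma*B*N_gamma
Term 1: 47.0 * 13.11 = 616.17
Term 2: 17.2 * 0.8 * 5.26 = 72.3776
Term 3: 0.5 * 17.2 * 1.7 * 4.07 = 59.5034
qu = 616.17 + 72.3776 + 59.5034
qu = 748.05 kPa


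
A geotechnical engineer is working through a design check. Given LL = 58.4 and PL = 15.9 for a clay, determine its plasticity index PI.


Using PI = LL - PL
PI = 58.4 - 15.9
PI = 42.5


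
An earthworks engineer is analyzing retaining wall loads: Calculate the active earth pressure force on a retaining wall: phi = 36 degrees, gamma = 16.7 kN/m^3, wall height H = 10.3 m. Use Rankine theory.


Compute active earth pressure coefficient:
Ka = tan^2(45 - phi/2) = tan^2(27.0) = 0.259616
Compute active force:
Pa = 0.5 * Ka * gamma * H^2
Pa = 0.5 * 0.259616 * 16.7 * 10.3^2
Pa = 229.98 kN/m


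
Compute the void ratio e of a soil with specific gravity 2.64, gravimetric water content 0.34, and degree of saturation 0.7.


Using the relation e = Gs * w / S
e = 2.64 * 0.34 / 0.7
e = 1.2823


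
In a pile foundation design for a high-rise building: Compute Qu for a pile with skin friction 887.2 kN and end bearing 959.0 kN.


Using Qu = Qf + Qb
Qu = 887.2 + 959.0
Qu = 1846.2 kN


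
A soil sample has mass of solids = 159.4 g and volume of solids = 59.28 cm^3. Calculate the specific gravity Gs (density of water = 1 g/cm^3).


Using Gs = m_s / (V_s * rho_w)
Since rho_w = 1 g/cm^3:
Gs = 159.4 / 59.28
Gs = 2.689


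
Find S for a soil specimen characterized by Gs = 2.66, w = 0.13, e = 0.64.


Using S = Gs * w / e
S = 2.66 * 0.13 / 0.64
S = 0.5403


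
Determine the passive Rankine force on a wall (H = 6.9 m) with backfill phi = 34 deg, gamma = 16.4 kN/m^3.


Compute passive earth pressure coefficient:
Kp = tan^2(45 + phi/2) = tan^2(62.0) = 3.537132
Compute passive force:
Pp = 0.5 * Kp * gamma * H^2
Pp = 0.5 * 3.537132 * 16.4 * 6.9^2
Pp = 1380.9 kN/m


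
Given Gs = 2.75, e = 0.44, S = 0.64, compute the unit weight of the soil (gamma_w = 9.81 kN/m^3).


Using gamma = gamma_w * (Gs + S*e) / (1 + e)
Numerator: Gs + S*e = 2.75 + 0.64*0.44 = 3.0316
Denominator: 1 + e = 1 + 0.44 = 1.44
gamma = 9.81 * 3.0316 / 1.44
gamma = 20.653 kN/m^3


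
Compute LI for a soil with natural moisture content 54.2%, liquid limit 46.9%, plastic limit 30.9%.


First compute the plasticity index:
PI = LL - PL = 46.9 - 30.9 = 16.0
Then compute the liquidity index:
LI = (w - PL) / PI
LI = (54.2 - 30.9) / 16.0
LI = 1.456


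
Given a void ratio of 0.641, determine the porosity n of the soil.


Result: 0.3906

Derivation:
Using the relation n = e / (1 + e)
n = 0.641 / (1 + 0.641)
n = 0.641 / 1.641
n = 0.3906


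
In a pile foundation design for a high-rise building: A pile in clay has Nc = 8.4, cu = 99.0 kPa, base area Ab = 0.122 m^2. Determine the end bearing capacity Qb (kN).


Using Qb = Nc * cu * Ab
Qb = 8.4 * 99.0 * 0.122
Qb = 101.46 kN


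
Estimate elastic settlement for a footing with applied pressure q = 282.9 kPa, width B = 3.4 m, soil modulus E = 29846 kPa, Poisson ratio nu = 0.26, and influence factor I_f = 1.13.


Using Se = q * B * (1 - nu^2) * I_f / E
1 - nu^2 = 1 - 0.26^2 = 0.9324
Se = 282.9 * 3.4 * 0.9324 * 1.13 / 29846
Se = 0.033955 m
Convert to mm: Se = 0.033955 * 1000 = 33.955 mm


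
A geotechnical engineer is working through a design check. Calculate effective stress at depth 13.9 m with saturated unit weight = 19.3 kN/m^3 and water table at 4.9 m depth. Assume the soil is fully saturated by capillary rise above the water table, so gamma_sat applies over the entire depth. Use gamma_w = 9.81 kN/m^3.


Result: 179.98 kPa

Derivation:
Total stress = gamma_sat * depth
sigma = 19.3 * 13.9 = 268.27 kPa
Pore water pressure u = gamma_w * (depth - d_wt)
u = 9.81 * (13.9 - 4.9) = 88.29 kPa
Effective stress = sigma - u
sigma' = 268.27 - 88.29 = 179.98 kPa


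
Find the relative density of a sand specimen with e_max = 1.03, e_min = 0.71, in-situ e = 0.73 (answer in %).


Using Dr = (e_max - e) / (e_max - e_min) * 100
e_max - e = 1.03 - 0.73 = 0.3
e_max - e_min = 1.03 - 0.71 = 0.32
Dr = 0.3 / 0.32 * 100
Dr = 93.75 %


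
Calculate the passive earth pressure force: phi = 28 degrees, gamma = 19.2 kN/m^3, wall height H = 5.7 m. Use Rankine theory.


Result: 863.92 kN/m

Derivation:
Compute passive earth pressure coefficient:
Kp = tan^2(45 + phi/2) = tan^2(59.0) = 2.769826
Compute passive force:
Pp = 0.5 * Kp * gamma * H^2
Pp = 0.5 * 2.769826 * 19.2 * 5.7^2
Pp = 863.92 kN/m


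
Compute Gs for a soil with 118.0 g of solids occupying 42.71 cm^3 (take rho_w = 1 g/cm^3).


Result: 2.763

Derivation:
Using Gs = m_s / (V_s * rho_w)
Since rho_w = 1 g/cm^3:
Gs = 118.0 / 42.71
Gs = 2.763


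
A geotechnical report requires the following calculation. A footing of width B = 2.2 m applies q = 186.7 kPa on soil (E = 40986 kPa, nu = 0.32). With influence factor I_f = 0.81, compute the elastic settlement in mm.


Using Se = q * B * (1 - nu^2) * I_f / E
1 - nu^2 = 1 - 0.32^2 = 0.8976
Se = 186.7 * 2.2 * 0.8976 * 0.81 / 40986
Se = 0.007286 m
Convert to mm: Se = 0.007286 * 1000 = 7.286 mm


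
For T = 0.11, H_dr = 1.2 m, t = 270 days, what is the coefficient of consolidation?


Result: 0.00059 m^2/day

Derivation:
Using cv = T * H_dr^2 / t
H_dr^2 = 1.2^2 = 1.44
cv = 0.11 * 1.44 / 270
cv = 0.00059 m^2/day


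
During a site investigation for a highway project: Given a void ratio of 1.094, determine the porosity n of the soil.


Using the relation n = e / (1 + e)
n = 1.094 / (1 + 1.094)
n = 1.094 / 2.094
n = 0.5224


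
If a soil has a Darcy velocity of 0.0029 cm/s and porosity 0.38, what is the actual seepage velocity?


Using v_s = v_d / n
v_s = 0.0029 / 0.38
v_s = 0.00763 cm/s


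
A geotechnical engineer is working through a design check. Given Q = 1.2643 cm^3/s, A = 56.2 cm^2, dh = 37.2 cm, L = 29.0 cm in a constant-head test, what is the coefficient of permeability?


Result: 0.017538 cm/s

Derivation:
Compute hydraulic gradient:
i = dh / L = 37.2 / 29.0 = 1.28276
Then apply Darcy's law:
k = Q / (A * i)
k = 1.2643 / (56.2 * 1.28276)
k = 1.2643 / 72.091
k = 0.017538 cm/s


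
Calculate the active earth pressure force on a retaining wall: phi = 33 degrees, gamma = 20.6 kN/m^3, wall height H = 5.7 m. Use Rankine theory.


Compute active earth pressure coefficient:
Ka = tan^2(45 - phi/2) = tan^2(28.5) = 0.294801
Compute active force:
Pa = 0.5 * Ka * gamma * H^2
Pa = 0.5 * 0.294801 * 20.6 * 5.7^2
Pa = 98.65 kN/m


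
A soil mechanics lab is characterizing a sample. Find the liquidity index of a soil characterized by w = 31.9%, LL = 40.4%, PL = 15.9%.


Result: 0.653

Derivation:
First compute the plasticity index:
PI = LL - PL = 40.4 - 15.9 = 24.5
Then compute the liquidity index:
LI = (w - PL) / PI
LI = (31.9 - 15.9) / 24.5
LI = 0.653


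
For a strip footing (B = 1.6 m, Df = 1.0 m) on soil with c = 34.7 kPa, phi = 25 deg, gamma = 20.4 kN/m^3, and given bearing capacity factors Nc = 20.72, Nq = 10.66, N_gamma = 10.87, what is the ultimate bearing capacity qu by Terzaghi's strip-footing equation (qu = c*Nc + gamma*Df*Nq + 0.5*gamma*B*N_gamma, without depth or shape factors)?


Result: 1113.85 kPa

Derivation:
Compute qu = c*Nc + gamma*Df*Nq + 0.5*gamma*B*N_gamma
Term 1: 34.7 * 20.72 = 718.984
Term 2: 20.4 * 1.0 * 10.66 = 217.464
Term 3: 0.5 * 20.4 * 1.6 * 10.87 = 177.3984
qu = 718.984 + 217.464 + 177.3984
qu = 1113.85 kPa


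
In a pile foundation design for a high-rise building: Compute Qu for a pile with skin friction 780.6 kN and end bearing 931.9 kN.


Using Qu = Qf + Qb
Qu = 780.6 + 931.9
Qu = 1712.5 kN


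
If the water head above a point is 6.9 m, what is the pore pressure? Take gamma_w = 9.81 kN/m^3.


Using u = gamma_w * h_w
u = 9.81 * 6.9
u = 67.69 kPa


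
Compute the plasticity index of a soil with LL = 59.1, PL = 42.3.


Result: 16.8

Derivation:
Using PI = LL - PL
PI = 59.1 - 42.3
PI = 16.8


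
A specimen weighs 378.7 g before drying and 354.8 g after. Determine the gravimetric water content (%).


Using w = (m_wet - m_dry) / m_dry * 100
m_wet - m_dry = 378.7 - 354.8 = 23.9 g
w = 23.9 / 354.8 * 100
w = 6.74 %


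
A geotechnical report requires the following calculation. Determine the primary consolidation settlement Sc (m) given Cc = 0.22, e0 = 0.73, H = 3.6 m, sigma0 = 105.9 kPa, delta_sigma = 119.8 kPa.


Using Sc = Cc * H / (1 + e0) * log10((sigma0 + delta_sigma) / sigma0)
Stress ratio = (105.9 + 119.8) / 105.9 = 2.13126
log10(2.13126) = 0.328636
Cc * H / (1 + e0) = 0.22 * 3.6 / (1 + 0.73) = 0.457803
Sc = 0.457803 * 0.328636
Sc = 0.1505 m


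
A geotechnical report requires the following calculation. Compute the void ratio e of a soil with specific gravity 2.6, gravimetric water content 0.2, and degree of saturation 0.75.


Result: 0.6933

Derivation:
Using the relation e = Gs * w / S
e = 2.6 * 0.2 / 0.75
e = 0.6933


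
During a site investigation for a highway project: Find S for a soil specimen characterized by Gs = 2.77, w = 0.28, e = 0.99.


Result: 0.7834

Derivation:
Using S = Gs * w / e
S = 2.77 * 0.28 / 0.99
S = 0.7834


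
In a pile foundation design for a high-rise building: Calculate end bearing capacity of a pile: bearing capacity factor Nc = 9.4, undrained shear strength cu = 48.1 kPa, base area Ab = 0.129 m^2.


Result: 58.33 kN

Derivation:
Using Qb = Nc * cu * Ab
Qb = 9.4 * 48.1 * 0.129
Qb = 58.33 kN


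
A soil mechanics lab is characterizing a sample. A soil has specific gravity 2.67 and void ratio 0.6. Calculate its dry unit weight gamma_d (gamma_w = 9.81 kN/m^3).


Result: 16.37 kN/m^3

Derivation:
Using gamma_d = Gs * gamma_w / (1 + e)
gamma_d = 2.67 * 9.81 / (1 + 0.6)
gamma_d = 2.67 * 9.81 / 1.6
gamma_d = 16.37 kN/m^3


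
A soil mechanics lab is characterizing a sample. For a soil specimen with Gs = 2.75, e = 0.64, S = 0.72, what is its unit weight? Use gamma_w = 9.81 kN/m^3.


Using gamma = gamma_w * (Gs + S*e) / (1 + e)
Numerator: Gs + S*e = 2.75 + 0.72*0.64 = 3.2108
Denominator: 1 + e = 1 + 0.64 = 1.64
gamma = 9.81 * 3.2108 / 1.64
gamma = 19.206 kN/m^3


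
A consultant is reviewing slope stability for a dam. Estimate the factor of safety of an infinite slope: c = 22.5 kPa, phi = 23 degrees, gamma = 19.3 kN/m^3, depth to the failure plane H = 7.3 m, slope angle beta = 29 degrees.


Using Fs = c / (gamma*H*sin(beta)*cos(beta)) + tan(phi)/tan(beta)
Cohesion contribution = 22.5 / (19.3*7.3*sin(29)*cos(29))
Cohesion contribution = 0.376627
Friction contribution = tan(23)/tan(29) = 0.765773
Fs = 0.376627 + 0.765773
Fs = 1.142


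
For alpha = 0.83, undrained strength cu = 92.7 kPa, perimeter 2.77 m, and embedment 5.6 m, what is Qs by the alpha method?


Using Qs = alpha * cu * perimeter * L
Qs = 0.83 * 92.7 * 2.77 * 5.6
Qs = 1193.51 kN


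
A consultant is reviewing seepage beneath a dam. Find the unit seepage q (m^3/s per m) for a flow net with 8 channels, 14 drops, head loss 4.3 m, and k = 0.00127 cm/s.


Convert k to m/s for unit consistency with H:
k = 0.00127 cm/s = 0.00127 / 100 m/s = 1.27e-05 m/s
Using q = k * H * Nf / Nd
Nf / Nd = 8 / 14 = 0.5714
q = 1.27e-05 * 4.3 * 0.5714
q = 3.121e-05 m^3/s per m


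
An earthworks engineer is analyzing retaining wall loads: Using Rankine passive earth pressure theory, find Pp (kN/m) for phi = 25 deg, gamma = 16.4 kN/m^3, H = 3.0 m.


Result: 181.84 kN/m

Derivation:
Compute passive earth pressure coefficient:
Kp = tan^2(45 + phi/2) = tan^2(57.5) = 2.463913
Compute passive force:
Pp = 0.5 * Kp * gamma * H^2
Pp = 0.5 * 2.463913 * 16.4 * 3.0^2
Pp = 181.84 kN/m


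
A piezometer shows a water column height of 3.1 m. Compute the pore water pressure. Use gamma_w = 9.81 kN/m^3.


Using u = gamma_w * h_w
u = 9.81 * 3.1
u = 30.41 kPa


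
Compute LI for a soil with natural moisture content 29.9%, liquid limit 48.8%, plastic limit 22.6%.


Result: 0.279

Derivation:
First compute the plasticity index:
PI = LL - PL = 48.8 - 22.6 = 26.2
Then compute the liquidity index:
LI = (w - PL) / PI
LI = (29.9 - 22.6) / 26.2
LI = 0.279


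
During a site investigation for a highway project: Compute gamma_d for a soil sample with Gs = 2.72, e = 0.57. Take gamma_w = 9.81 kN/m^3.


Result: 16.996 kN/m^3

Derivation:
Using gamma_d = Gs * gamma_w / (1 + e)
gamma_d = 2.72 * 9.81 / (1 + 0.57)
gamma_d = 2.72 * 9.81 / 1.57
gamma_d = 16.996 kN/m^3


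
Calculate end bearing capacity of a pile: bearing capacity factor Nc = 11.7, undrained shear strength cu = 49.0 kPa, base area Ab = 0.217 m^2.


Result: 124.41 kN

Derivation:
Using Qb = Nc * cu * Ab
Qb = 11.7 * 49.0 * 0.217
Qb = 124.41 kN


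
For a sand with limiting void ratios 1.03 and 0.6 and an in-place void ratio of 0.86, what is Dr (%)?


Using Dr = (e_max - e) / (e_max - e_min) * 100
e_max - e = 1.03 - 0.86 = 0.17
e_max - e_min = 1.03 - 0.6 = 0.43
Dr = 0.17 / 0.43 * 100
Dr = 39.53 %


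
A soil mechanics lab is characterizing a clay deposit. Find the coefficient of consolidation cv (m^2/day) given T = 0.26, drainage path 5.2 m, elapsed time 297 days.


Using cv = T * H_dr^2 / t
H_dr^2 = 5.2^2 = 27.04
cv = 0.26 * 27.04 / 297
cv = 0.02367 m^2/day


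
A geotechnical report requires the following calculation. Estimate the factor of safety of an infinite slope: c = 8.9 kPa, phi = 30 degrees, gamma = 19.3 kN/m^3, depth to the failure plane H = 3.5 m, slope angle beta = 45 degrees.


Using Fs = c / (gamma*H*sin(beta)*cos(beta)) + tan(phi)/tan(beta)
Cohesion contribution = 8.9 / (19.3*3.5*sin(45)*cos(45))
Cohesion contribution = 0.263509
Friction contribution = tan(30)/tan(45) = 0.57735
Fs = 0.263509 + 0.57735
Fs = 0.841


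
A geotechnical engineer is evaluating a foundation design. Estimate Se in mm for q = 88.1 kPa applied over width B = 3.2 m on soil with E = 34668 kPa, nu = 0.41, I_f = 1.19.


Result: 8.05 mm

Derivation:
Using Se = q * B * (1 - nu^2) * I_f / E
1 - nu^2 = 1 - 0.41^2 = 0.8319
Se = 88.1 * 3.2 * 0.8319 * 1.19 / 34668
Se = 0.008050 m
Convert to mm: Se = 0.008050 * 1000 = 8.05 mm


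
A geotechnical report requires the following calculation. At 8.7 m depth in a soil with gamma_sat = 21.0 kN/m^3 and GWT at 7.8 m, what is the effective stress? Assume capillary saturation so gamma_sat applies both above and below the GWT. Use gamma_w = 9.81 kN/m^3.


Result: 173.87 kPa

Derivation:
Total stress = gamma_sat * depth
sigma = 21.0 * 8.7 = 182.7 kPa
Pore water pressure u = gamma_w * (depth - d_wt)
u = 9.81 * (8.7 - 7.8) = 8.829 kPa
Effective stress = sigma - u
sigma' = 182.7 - 8.829 = 173.87 kPa


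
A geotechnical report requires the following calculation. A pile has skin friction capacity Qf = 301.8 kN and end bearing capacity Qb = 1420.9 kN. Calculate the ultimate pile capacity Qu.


Using Qu = Qf + Qb
Qu = 301.8 + 1420.9
Qu = 1722.7 kN


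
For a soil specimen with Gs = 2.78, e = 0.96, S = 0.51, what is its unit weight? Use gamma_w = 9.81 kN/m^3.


Using gamma = gamma_w * (Gs + S*e) / (1 + e)
Numerator: Gs + S*e = 2.78 + 0.51*0.96 = 3.2696
Denominator: 1 + e = 1 + 0.96 = 1.96
gamma = 9.81 * 3.2696 / 1.96
gamma = 16.365 kN/m^3


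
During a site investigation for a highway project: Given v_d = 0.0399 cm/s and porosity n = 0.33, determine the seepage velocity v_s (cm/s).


Result: 0.12091 cm/s

Derivation:
Using v_s = v_d / n
v_s = 0.0399 / 0.33
v_s = 0.12091 cm/s


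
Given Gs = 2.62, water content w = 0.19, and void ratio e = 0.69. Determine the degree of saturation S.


Using S = Gs * w / e
S = 2.62 * 0.19 / 0.69
S = 0.7214


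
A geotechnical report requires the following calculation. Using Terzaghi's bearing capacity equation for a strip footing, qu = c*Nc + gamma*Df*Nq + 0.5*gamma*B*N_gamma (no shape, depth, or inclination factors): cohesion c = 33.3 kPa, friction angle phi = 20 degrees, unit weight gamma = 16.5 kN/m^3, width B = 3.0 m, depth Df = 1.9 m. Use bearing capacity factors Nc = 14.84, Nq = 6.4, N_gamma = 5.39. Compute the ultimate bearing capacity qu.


Compute qu = c*Nc + gamma*Df*Nq + 0.5*gamma*B*N_gamma
Term 1: 33.3 * 14.84 = 494.172
Term 2: 16.5 * 1.9 * 6.4 = 200.64
Term 3: 0.5 * 16.5 * 3.0 * 5.39 = 133.4025
qu = 494.172 + 200.64 + 133.4025
qu = 828.21 kPa


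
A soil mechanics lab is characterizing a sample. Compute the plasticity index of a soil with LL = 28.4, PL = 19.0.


Using PI = LL - PL
PI = 28.4 - 19.0
PI = 9.4


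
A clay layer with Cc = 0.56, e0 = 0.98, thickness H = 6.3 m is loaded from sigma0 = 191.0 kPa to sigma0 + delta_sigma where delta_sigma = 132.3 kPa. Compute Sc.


Result: 0.4073 m

Derivation:
Using Sc = Cc * H / (1 + e0) * log10((sigma0 + delta_sigma) / sigma0)
Stress ratio = (191.0 + 132.3) / 191.0 = 1.69267
log10(1.69267) = 0.228572
Cc * H / (1 + e0) = 0.56 * 6.3 / (1 + 0.98) = 1.78182
Sc = 1.78182 * 0.228572
Sc = 0.4073 m


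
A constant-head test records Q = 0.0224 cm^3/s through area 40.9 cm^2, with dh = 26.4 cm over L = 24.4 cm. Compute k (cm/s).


Compute hydraulic gradient:
i = dh / L = 26.4 / 24.4 = 1.08197
Then apply Darcy's law:
k = Q / (A * i)
k = 0.0224 / (40.9 * 1.08197)
k = 0.0224 / 44.2525
k = 0.000506 cm/s


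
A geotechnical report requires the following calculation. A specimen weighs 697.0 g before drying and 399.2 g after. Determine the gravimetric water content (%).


Using w = (m_wet - m_dry) / m_dry * 100
m_wet - m_dry = 697.0 - 399.2 = 297.8 g
w = 297.8 / 399.2 * 100
w = 74.6 %


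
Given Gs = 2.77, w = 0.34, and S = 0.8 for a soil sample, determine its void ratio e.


Using the relation e = Gs * w / S
e = 2.77 * 0.34 / 0.8
e = 1.1773


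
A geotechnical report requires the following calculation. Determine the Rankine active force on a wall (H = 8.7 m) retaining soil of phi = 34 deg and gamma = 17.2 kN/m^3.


Result: 184.03 kN/m

Derivation:
Compute active earth pressure coefficient:
Ka = tan^2(45 - phi/2) = tan^2(28.0) = 0.282715
Compute active force:
Pa = 0.5 * Ka * gamma * H^2
Pa = 0.5 * 0.282715 * 17.2 * 8.7^2
Pa = 184.03 kN/m


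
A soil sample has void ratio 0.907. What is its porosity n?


Result: 0.4756

Derivation:
Using the relation n = e / (1 + e)
n = 0.907 / (1 + 0.907)
n = 0.907 / 1.907
n = 0.4756


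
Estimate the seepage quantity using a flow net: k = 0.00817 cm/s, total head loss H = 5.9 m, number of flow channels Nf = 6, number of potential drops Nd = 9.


Result: 0.0003214 m^3/s per m

Derivation:
Convert k to m/s for unit consistency with H:
k = 0.00817 cm/s = 0.00817 / 100 m/s = 8.17e-05 m/s
Using q = k * H * Nf / Nd
Nf / Nd = 6 / 9 = 0.6667
q = 8.17e-05 * 5.9 * 0.6667
q = 0.0003214 m^3/s per m


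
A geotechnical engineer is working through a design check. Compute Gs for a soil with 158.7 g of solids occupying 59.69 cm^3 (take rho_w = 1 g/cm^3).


Result: 2.659

Derivation:
Using Gs = m_s / (V_s * rho_w)
Since rho_w = 1 g/cm^3:
Gs = 158.7 / 59.69
Gs = 2.659


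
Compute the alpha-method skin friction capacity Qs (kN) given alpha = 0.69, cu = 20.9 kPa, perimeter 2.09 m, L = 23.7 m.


Result: 714.32 kN

Derivation:
Using Qs = alpha * cu * perimeter * L
Qs = 0.69 * 20.9 * 2.09 * 23.7
Qs = 714.32 kN


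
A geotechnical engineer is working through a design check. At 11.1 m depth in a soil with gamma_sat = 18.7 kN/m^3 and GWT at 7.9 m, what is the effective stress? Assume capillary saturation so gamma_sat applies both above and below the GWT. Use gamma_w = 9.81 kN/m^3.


Result: 176.18 kPa

Derivation:
Total stress = gamma_sat * depth
sigma = 18.7 * 11.1 = 207.57 kPa
Pore water pressure u = gamma_w * (depth - d_wt)
u = 9.81 * (11.1 - 7.9) = 31.392 kPa
Effective stress = sigma - u
sigma' = 207.57 - 31.392 = 176.18 kPa


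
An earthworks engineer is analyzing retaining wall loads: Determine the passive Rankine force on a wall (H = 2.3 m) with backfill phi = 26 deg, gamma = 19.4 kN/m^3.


Result: 131.42 kN/m

Derivation:
Compute passive earth pressure coefficient:
Kp = tan^2(45 + phi/2) = tan^2(58.0) = 2.561071
Compute passive force:
Pp = 0.5 * Kp * gamma * H^2
Pp = 0.5 * 2.561071 * 19.4 * 2.3^2
Pp = 131.42 kN/m


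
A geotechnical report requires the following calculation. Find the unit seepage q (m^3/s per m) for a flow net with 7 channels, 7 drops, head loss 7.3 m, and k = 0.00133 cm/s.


Result: 9.709e-05 m^3/s per m

Derivation:
Convert k to m/s for unit consistency with H:
k = 0.00133 cm/s = 0.00133 / 100 m/s = 1.33e-05 m/s
Using q = k * H * Nf / Nd
Nf / Nd = 7 / 7 = 1.0
q = 1.33e-05 * 7.3 * 1.0
q = 9.709e-05 m^3/s per m


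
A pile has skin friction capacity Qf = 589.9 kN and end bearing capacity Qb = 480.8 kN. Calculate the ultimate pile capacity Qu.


Using Qu = Qf + Qb
Qu = 589.9 + 480.8
Qu = 1070.7 kN


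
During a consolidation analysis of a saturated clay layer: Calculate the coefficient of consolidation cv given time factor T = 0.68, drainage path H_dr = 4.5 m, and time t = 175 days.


Using cv = T * H_dr^2 / t
H_dr^2 = 4.5^2 = 20.25
cv = 0.68 * 20.25 / 175
cv = 0.07869 m^2/day


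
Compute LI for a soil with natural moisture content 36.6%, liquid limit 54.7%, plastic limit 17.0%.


First compute the plasticity index:
PI = LL - PL = 54.7 - 17.0 = 37.7
Then compute the liquidity index:
LI = (w - PL) / PI
LI = (36.6 - 17.0) / 37.7
LI = 0.52


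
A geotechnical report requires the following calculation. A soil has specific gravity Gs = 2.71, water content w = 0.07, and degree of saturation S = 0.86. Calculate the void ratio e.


Using the relation e = Gs * w / S
e = 2.71 * 0.07 / 0.86
e = 0.2206


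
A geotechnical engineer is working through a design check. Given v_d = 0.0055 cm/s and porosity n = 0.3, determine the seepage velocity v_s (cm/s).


Result: 0.01833 cm/s

Derivation:
Using v_s = v_d / n
v_s = 0.0055 / 0.3
v_s = 0.01833 cm/s


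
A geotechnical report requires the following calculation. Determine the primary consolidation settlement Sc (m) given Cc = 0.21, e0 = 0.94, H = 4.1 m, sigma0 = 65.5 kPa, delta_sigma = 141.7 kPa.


Using Sc = Cc * H / (1 + e0) * log10((sigma0 + delta_sigma) / sigma0)
Stress ratio = (65.5 + 141.7) / 65.5 = 3.16336
log10(3.16336) = 0.500148
Cc * H / (1 + e0) = 0.21 * 4.1 / (1 + 0.94) = 0.443814
Sc = 0.443814 * 0.500148
Sc = 0.222 m


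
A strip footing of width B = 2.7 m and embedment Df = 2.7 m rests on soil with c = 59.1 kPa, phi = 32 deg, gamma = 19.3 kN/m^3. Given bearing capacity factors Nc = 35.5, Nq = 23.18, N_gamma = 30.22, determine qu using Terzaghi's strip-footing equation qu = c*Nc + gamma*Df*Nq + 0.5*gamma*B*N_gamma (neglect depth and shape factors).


Result: 4093.34 kPa

Derivation:
Compute qu = c*Nc + gamma*Df*Nq + 0.5*gamma*B*N_gamma
Term 1: 59.1 * 35.5 = 2098.05
Term 2: 19.3 * 2.7 * 23.18 = 1207.9098
Term 3: 0.5 * 19.3 * 2.7 * 30.22 = 787.3821
qu = 2098.05 + 1207.9098 + 787.3821
qu = 4093.34 kPa


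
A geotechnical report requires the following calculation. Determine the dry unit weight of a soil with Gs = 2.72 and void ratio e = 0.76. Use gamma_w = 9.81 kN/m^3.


Using gamma_d = Gs * gamma_w / (1 + e)
gamma_d = 2.72 * 9.81 / (1 + 0.76)
gamma_d = 2.72 * 9.81 / 1.76
gamma_d = 15.161 kN/m^3


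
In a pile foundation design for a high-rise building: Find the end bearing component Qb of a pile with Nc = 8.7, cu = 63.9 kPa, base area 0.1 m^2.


Result: 55.59 kN

Derivation:
Using Qb = Nc * cu * Ab
Qb = 8.7 * 63.9 * 0.1
Qb = 55.59 kN


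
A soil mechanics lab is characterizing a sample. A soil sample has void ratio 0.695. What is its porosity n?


Using the relation n = e / (1 + e)
n = 0.695 / (1 + 0.695)
n = 0.695 / 1.695
n = 0.41


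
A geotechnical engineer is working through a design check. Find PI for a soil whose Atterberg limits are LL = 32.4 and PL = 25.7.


Result: 6.7

Derivation:
Using PI = LL - PL
PI = 32.4 - 25.7
PI = 6.7


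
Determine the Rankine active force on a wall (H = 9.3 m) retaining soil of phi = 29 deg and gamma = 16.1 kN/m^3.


Compute active earth pressure coefficient:
Ka = tan^2(45 - phi/2) = tan^2(30.5) = 0.346974
Compute active force:
Pa = 0.5 * Ka * gamma * H^2
Pa = 0.5 * 0.346974 * 16.1 * 9.3^2
Pa = 241.58 kN/m


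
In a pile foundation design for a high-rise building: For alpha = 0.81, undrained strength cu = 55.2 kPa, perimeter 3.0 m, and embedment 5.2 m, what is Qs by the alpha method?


Using Qs = alpha * cu * perimeter * L
Qs = 0.81 * 55.2 * 3.0 * 5.2
Qs = 697.51 kN


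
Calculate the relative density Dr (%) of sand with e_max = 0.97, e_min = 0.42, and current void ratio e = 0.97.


Using Dr = (e_max - e) / (e_max - e_min) * 100
e_max - e = 0.97 - 0.97 = 0.0
e_max - e_min = 0.97 - 0.42 = 0.55
Dr = 0.0 / 0.55 * 100
Dr = 0.0 %


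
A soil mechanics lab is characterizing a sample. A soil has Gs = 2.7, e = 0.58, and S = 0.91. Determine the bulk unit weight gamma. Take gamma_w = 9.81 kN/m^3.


Result: 20.041 kN/m^3

Derivation:
Using gamma = gamma_w * (Gs + S*e) / (1 + e)
Numerator: Gs + S*e = 2.7 + 0.91*0.58 = 3.2278
Denominator: 1 + e = 1 + 0.58 = 1.58
gamma = 9.81 * 3.2278 / 1.58
gamma = 20.041 kN/m^3


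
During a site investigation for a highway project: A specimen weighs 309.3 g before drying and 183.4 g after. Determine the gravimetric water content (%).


Using w = (m_wet - m_dry) / m_dry * 100
m_wet - m_dry = 309.3 - 183.4 = 125.9 g
w = 125.9 / 183.4 * 100
w = 68.65 %


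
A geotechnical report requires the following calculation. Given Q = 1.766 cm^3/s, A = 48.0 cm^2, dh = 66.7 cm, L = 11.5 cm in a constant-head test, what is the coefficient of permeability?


Result: 0.006343 cm/s

Derivation:
Compute hydraulic gradient:
i = dh / L = 66.7 / 11.5 = 5.8
Then apply Darcy's law:
k = Q / (A * i)
k = 1.766 / (48.0 * 5.8)
k = 1.766 / 278.4
k = 0.006343 cm/s


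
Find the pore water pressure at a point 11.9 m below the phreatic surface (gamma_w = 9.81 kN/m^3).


Result: 116.74 kPa

Derivation:
Using u = gamma_w * h_w
u = 9.81 * 11.9
u = 116.74 kPa


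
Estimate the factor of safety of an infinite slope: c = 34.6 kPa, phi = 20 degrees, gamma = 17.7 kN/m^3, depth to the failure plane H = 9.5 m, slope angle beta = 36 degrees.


Using Fs = c / (gamma*H*sin(beta)*cos(beta)) + tan(phi)/tan(beta)
Cohesion contribution = 34.6 / (17.7*9.5*sin(36)*cos(36))
Cohesion contribution = 0.432716
Friction contribution = tan(20)/tan(36) = 0.500962
Fs = 0.432716 + 0.500962
Fs = 0.934


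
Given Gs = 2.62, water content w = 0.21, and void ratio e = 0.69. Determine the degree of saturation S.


Result: 0.7974

Derivation:
Using S = Gs * w / e
S = 2.62 * 0.21 / 0.69
S = 0.7974


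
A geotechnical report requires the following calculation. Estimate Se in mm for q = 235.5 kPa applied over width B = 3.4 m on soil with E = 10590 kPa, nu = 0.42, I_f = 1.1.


Result: 68.499 mm

Derivation:
Using Se = q * B * (1 - nu^2) * I_f / E
1 - nu^2 = 1 - 0.42^2 = 0.8236
Se = 235.5 * 3.4 * 0.8236 * 1.1 / 10590
Se = 0.068499 m
Convert to mm: Se = 0.068499 * 1000 = 68.499 mm


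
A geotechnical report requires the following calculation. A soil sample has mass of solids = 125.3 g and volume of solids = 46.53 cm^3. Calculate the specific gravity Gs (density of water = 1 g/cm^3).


Result: 2.693

Derivation:
Using Gs = m_s / (V_s * rho_w)
Since rho_w = 1 g/cm^3:
Gs = 125.3 / 46.53
Gs = 2.693


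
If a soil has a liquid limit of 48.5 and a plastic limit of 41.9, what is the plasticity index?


Using PI = LL - PL
PI = 48.5 - 41.9
PI = 6.6


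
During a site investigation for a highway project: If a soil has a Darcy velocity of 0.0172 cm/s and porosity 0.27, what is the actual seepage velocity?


Result: 0.0637 cm/s

Derivation:
Using v_s = v_d / n
v_s = 0.0172 / 0.27
v_s = 0.0637 cm/s


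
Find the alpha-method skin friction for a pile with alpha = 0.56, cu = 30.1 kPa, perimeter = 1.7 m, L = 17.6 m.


Result: 504.33 kN

Derivation:
Using Qs = alpha * cu * perimeter * L
Qs = 0.56 * 30.1 * 1.7 * 17.6
Qs = 504.33 kN


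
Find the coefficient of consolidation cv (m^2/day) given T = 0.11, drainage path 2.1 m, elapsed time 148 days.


Result: 0.00328 m^2/day

Derivation:
Using cv = T * H_dr^2 / t
H_dr^2 = 2.1^2 = 4.41
cv = 0.11 * 4.41 / 148
cv = 0.00328 m^2/day


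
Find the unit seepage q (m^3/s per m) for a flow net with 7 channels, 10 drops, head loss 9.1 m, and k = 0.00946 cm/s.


Convert k to m/s for unit consistency with H:
k = 0.00946 cm/s = 0.00946 / 100 m/s = 9.46e-05 m/s
Using q = k * H * Nf / Nd
Nf / Nd = 7 / 10 = 0.7
q = 9.46e-05 * 9.1 * 0.7
q = 0.0006026 m^3/s per m


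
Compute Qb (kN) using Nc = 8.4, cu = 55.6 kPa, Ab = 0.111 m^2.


Using Qb = Nc * cu * Ab
Qb = 8.4 * 55.6 * 0.111
Qb = 51.84 kN


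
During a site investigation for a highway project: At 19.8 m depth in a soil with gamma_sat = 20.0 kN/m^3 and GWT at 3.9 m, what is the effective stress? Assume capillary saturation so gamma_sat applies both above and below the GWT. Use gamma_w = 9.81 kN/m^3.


Total stress = gamma_sat * depth
sigma = 20.0 * 19.8 = 396.0 kPa
Pore water pressure u = gamma_w * (depth - d_wt)
u = 9.81 * (19.8 - 3.9) = 155.979 kPa
Effective stress = sigma - u
sigma' = 396.0 - 155.979 = 240.02 kPa


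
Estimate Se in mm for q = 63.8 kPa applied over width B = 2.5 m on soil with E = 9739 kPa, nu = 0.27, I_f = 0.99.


Using Se = q * B * (1 - nu^2) * I_f / E
1 - nu^2 = 1 - 0.27^2 = 0.9271
Se = 63.8 * 2.5 * 0.9271 * 0.99 / 9739
Se = 0.015032 m
Convert to mm: Se = 0.015032 * 1000 = 15.032 mm


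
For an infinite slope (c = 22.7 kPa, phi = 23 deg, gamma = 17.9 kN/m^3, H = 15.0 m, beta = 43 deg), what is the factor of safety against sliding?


Result: 0.625

Derivation:
Using Fs = c / (gamma*H*sin(beta)*cos(beta)) + tan(phi)/tan(beta)
Cohesion contribution = 22.7 / (17.9*15.0*sin(43)*cos(43))
Cohesion contribution = 0.1695
Friction contribution = tan(23)/tan(43) = 0.455194
Fs = 0.1695 + 0.455194
Fs = 0.625


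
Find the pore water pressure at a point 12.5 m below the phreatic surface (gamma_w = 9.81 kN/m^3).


Result: 122.62 kPa

Derivation:
Using u = gamma_w * h_w
u = 9.81 * 12.5
u = 122.62 kPa


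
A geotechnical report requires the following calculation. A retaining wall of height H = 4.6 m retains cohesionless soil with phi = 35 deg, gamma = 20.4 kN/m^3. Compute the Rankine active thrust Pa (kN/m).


Compute active earth pressure coefficient:
Ka = tan^2(45 - phi/2) = tan^2(27.5) = 0.27099
Compute active force:
Pa = 0.5 * Ka * gamma * H^2
Pa = 0.5 * 0.27099 * 20.4 * 4.6^2
Pa = 58.49 kN/m


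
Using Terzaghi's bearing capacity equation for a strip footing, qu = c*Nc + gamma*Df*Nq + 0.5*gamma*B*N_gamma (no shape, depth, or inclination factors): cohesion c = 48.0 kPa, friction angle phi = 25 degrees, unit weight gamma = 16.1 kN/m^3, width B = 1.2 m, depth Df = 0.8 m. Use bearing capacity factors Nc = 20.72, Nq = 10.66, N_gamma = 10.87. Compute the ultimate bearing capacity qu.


Result: 1236.87 kPa

Derivation:
Compute qu = c*Nc + gamma*Df*Nq + 0.5*gamma*B*N_gamma
Term 1: 48.0 * 20.72 = 994.56
Term 2: 16.1 * 0.8 * 10.66 = 137.3008
Term 3: 0.5 * 16.1 * 1.2 * 10.87 = 105.0042
qu = 994.56 + 137.3008 + 105.0042
qu = 1236.87 kPa


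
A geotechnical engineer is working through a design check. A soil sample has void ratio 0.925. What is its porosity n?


Result: 0.4805

Derivation:
Using the relation n = e / (1 + e)
n = 0.925 / (1 + 0.925)
n = 0.925 / 1.925
n = 0.4805


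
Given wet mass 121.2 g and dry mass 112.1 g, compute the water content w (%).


Result: 8.12 %

Derivation:
Using w = (m_wet - m_dry) / m_dry * 100
m_wet - m_dry = 121.2 - 112.1 = 9.1 g
w = 9.1 / 112.1 * 100
w = 8.12 %


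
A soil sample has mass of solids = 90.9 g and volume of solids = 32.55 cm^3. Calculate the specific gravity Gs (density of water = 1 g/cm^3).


Result: 2.793

Derivation:
Using Gs = m_s / (V_s * rho_w)
Since rho_w = 1 g/cm^3:
Gs = 90.9 / 32.55
Gs = 2.793


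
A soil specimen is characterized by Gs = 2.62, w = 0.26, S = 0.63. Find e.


Using the relation e = Gs * w / S
e = 2.62 * 0.26 / 0.63
e = 1.0813


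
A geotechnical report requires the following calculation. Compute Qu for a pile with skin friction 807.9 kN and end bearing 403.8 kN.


Using Qu = Qf + Qb
Qu = 807.9 + 403.8
Qu = 1211.7 kN


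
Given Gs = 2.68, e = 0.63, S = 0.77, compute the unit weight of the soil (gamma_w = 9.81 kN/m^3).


Using gamma = gamma_w * (Gs + S*e) / (1 + e)
Numerator: Gs + S*e = 2.68 + 0.77*0.63 = 3.1651
Denominator: 1 + e = 1 + 0.63 = 1.63
gamma = 9.81 * 3.1651 / 1.63
gamma = 19.049 kN/m^3


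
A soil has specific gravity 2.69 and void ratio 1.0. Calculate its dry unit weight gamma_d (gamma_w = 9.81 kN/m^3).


Using gamma_d = Gs * gamma_w / (1 + e)
gamma_d = 2.69 * 9.81 / (1 + 1.0)
gamma_d = 2.69 * 9.81 / 2.0
gamma_d = 13.194 kN/m^3


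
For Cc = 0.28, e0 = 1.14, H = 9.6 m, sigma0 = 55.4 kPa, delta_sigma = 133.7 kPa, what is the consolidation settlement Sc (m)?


Result: 0.6697 m

Derivation:
Using Sc = Cc * H / (1 + e0) * log10((sigma0 + delta_sigma) / sigma0)
Stress ratio = (55.4 + 133.7) / 55.4 = 3.41336
log10(3.41336) = 0.533182
Cc * H / (1 + e0) = 0.28 * 9.6 / (1 + 1.14) = 1.25607
Sc = 1.25607 * 0.533182
Sc = 0.6697 m


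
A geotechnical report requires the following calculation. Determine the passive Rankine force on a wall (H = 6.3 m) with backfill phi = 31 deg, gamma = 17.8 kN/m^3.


Result: 1103.54 kN/m

Derivation:
Compute passive earth pressure coefficient:
Kp = tan^2(45 + phi/2) = tan^2(60.5) = 3.124035
Compute passive force:
Pp = 0.5 * Kp * gamma * H^2
Pp = 0.5 * 3.124035 * 17.8 * 6.3^2
Pp = 1103.54 kN/m


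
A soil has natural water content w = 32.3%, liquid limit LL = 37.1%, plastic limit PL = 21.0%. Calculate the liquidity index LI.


First compute the plasticity index:
PI = LL - PL = 37.1 - 21.0 = 16.1
Then compute the liquidity index:
LI = (w - PL) / PI
LI = (32.3 - 21.0) / 16.1
LI = 0.702


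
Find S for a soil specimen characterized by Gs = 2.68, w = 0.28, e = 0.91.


Using S = Gs * w / e
S = 2.68 * 0.28 / 0.91
S = 0.8246


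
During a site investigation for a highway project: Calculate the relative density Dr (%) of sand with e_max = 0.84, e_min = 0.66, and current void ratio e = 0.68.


Using Dr = (e_max - e) / (e_max - e_min) * 100
e_max - e = 0.84 - 0.68 = 0.16
e_max - e_min = 0.84 - 0.66 = 0.18
Dr = 0.16 / 0.18 * 100
Dr = 88.89 %


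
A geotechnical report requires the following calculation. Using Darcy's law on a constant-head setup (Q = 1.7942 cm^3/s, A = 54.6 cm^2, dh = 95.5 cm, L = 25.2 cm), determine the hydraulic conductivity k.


Result: 0.008671 cm/s

Derivation:
Compute hydraulic gradient:
i = dh / L = 95.5 / 25.2 = 3.78968
Then apply Darcy's law:
k = Q / (A * i)
k = 1.7942 / (54.6 * 3.78968)
k = 1.7942 / 206.917
k = 0.008671 cm/s


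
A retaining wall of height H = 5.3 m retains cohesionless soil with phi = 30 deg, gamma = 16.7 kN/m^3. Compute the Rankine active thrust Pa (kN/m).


Compute active earth pressure coefficient:
Ka = tan^2(45 - phi/2) = tan^2(30.0) = 0.333333
Compute active force:
Pa = 0.5 * Ka * gamma * H^2
Pa = 0.5 * 0.333333 * 16.7 * 5.3^2
Pa = 78.18 kN/m


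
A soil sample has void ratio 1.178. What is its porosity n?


Using the relation n = e / (1 + e)
n = 1.178 / (1 + 1.178)
n = 1.178 / 2.178
n = 0.5409


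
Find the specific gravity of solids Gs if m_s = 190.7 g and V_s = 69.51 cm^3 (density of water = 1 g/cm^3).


Using Gs = m_s / (V_s * rho_w)
Since rho_w = 1 g/cm^3:
Gs = 190.7 / 69.51
Gs = 2.743


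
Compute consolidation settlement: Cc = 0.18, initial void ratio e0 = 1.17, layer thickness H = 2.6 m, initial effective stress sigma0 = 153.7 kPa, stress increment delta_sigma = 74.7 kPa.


Result: 0.0371 m

Derivation:
Using Sc = Cc * H / (1 + e0) * log10((sigma0 + delta_sigma) / sigma0)
Stress ratio = (153.7 + 74.7) / 153.7 = 1.48601
log10(1.48601) = 0.172022
Cc * H / (1 + e0) = 0.18 * 2.6 / (1 + 1.17) = 0.215668
Sc = 0.215668 * 0.172022
Sc = 0.0371 m
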